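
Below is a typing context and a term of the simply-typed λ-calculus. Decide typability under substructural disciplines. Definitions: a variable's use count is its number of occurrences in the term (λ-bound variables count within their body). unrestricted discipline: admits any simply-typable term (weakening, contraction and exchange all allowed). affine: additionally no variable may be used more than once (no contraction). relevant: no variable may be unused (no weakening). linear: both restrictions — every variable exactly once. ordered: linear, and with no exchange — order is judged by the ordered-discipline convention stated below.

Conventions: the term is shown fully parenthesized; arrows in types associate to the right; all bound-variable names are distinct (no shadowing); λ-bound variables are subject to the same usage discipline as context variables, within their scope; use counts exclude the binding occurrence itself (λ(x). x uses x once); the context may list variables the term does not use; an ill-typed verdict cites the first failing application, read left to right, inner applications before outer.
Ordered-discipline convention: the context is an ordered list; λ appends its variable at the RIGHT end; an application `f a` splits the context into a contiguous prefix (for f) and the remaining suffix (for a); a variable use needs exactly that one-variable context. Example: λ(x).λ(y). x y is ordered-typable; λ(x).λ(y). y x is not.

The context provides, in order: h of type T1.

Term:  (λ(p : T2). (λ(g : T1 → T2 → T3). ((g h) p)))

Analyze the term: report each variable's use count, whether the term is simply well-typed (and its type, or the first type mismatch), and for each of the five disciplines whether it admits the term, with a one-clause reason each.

variable uses: h: 1, p (λ-bound): 1, g (λ-bound): 1
uses in reading order: g, h, p
typing: well-typed at T2 → (T1 → T2 → T3) → T3
ordered: ✗, use order g, h, p needs exchange
linear: ✓, each of h, p, g used exactly once
affine: ✓, at most one use each (h, p, g)
relevant: ✓, every one of h, p, g appears
unrestricted: ✓, simply typable at T2 → (T1 → T2 → T3) → T3; W, C, E all held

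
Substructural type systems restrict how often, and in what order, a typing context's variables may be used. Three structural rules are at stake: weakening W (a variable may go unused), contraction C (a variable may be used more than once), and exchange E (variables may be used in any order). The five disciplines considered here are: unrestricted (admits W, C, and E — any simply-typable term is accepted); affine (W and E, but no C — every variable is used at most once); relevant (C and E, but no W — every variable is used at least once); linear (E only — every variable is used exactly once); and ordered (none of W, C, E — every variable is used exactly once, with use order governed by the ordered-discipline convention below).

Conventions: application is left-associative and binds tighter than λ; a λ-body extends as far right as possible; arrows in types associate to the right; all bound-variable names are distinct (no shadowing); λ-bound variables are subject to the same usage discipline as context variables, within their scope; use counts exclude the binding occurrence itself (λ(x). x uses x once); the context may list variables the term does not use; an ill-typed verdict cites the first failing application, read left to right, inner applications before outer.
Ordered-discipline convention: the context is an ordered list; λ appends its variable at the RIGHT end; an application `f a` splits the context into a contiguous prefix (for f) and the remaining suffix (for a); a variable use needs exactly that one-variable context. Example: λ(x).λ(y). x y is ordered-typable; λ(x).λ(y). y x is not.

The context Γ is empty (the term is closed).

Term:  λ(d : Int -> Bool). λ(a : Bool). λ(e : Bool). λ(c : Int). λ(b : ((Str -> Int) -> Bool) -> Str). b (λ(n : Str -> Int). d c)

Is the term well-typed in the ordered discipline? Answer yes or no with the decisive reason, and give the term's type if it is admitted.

no — a, e, n left unused
use counts: d [bound]=1; a [bound]=0; e [bound]=0; c [bound]=1; b [bound]=1; n [bound]=0
order of uses: b, d, c
typing: ✓ — (Int -> Bool) -> Bool -> Bool -> Int -> (((Str -> Int) -> Bool) -> Str) -> Str
per-discipline verdicts: ordered ✗ | linear ✗ | affine ✓ | relevant ✗ | unrestricted ✓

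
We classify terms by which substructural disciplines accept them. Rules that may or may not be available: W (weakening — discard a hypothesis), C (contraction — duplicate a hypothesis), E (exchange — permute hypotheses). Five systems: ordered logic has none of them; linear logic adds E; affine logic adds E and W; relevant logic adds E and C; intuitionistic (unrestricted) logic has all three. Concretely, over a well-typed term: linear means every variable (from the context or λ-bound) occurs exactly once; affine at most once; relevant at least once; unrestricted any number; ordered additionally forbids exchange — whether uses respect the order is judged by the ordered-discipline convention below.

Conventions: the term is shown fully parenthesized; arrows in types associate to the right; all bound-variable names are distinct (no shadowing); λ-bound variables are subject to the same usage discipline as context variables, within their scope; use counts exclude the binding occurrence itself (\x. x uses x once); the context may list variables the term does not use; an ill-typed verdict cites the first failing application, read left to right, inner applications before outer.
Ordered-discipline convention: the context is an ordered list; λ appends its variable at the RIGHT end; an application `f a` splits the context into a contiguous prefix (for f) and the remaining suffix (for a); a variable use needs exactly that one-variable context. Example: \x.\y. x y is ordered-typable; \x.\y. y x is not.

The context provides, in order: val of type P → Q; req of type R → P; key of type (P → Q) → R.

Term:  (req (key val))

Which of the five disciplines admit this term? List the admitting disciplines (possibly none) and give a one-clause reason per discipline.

admitting disciplines: linear, affine, relevant, unrestricted
use counts: val ×1, req ×1, key ×1
order of uses: req, key, val
typing: ✓ — P
ordered: ✗ — use order req, key, val needs exchange
linear: ✓ — single use per variable (val, req, key)
affine: ✓ — at most one use each (val, req, key)
relevant: ✓ — none of val, req, key goes unused
unrestricted: ✓ — simply typable at P; W, C, E all held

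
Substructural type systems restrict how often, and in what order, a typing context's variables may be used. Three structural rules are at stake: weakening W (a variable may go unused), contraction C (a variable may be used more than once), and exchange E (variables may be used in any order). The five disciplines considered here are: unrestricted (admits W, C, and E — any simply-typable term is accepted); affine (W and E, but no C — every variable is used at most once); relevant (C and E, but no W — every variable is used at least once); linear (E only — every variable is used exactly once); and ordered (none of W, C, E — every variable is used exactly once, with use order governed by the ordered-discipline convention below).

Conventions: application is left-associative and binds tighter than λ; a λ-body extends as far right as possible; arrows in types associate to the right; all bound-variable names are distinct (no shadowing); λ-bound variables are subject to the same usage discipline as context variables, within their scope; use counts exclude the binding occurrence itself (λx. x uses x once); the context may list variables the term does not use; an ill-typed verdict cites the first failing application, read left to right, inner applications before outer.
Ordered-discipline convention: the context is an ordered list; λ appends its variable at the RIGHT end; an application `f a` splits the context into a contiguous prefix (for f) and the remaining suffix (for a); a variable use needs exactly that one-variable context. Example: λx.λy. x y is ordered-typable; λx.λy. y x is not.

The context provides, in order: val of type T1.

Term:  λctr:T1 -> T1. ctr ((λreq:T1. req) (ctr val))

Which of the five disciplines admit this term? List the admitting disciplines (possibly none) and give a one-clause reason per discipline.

admitted in: relevant, unrestricted
usage: val=1, ctr (λ-bound)=2, req (λ-bound)=1
use order (left to right): ctr, req, ctr, val
typing: well-typed — term : (T1 -> T1) -> T1
ordered: ✗, needs contraction — ctr ×2
linear: ✗, needs contraction — ctr ×2
affine: ✗, needs contraction — ctr ×2
relevant: ✓, every one of val, ctr, req appears
unrestricted: ✓, typability at (T1 -> T1) -> T1 is all that's needed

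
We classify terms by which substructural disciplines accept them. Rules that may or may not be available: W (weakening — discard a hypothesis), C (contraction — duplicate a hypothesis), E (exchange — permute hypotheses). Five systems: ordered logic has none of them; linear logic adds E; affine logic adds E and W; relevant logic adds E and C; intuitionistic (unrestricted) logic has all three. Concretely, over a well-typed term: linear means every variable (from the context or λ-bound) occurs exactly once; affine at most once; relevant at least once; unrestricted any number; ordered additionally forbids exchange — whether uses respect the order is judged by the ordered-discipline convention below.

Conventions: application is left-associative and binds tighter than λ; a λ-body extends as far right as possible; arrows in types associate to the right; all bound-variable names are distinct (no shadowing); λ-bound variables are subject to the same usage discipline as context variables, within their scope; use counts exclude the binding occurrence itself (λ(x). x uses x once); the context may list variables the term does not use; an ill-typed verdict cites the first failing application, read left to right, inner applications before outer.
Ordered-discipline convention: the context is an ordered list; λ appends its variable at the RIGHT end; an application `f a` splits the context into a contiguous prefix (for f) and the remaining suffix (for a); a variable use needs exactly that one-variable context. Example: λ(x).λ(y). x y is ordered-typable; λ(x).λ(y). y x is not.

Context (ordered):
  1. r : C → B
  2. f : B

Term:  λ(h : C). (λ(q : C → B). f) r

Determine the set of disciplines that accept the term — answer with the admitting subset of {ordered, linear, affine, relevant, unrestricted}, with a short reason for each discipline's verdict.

accepted by: affine, unrestricted
variable uses: r=1, f=1, h [bound]=0, q [bound]=0
left-to-right use order: f, r
typing: the term checks, with type C → B
ordered: ✗, h, q left unused
linear: ✗, h, q left unused
affine: ✓, at most one use each (r, f, h, q)
relevant: ✗, h, q left unused
unrestricted: ✓, typability at C → B is all that's needed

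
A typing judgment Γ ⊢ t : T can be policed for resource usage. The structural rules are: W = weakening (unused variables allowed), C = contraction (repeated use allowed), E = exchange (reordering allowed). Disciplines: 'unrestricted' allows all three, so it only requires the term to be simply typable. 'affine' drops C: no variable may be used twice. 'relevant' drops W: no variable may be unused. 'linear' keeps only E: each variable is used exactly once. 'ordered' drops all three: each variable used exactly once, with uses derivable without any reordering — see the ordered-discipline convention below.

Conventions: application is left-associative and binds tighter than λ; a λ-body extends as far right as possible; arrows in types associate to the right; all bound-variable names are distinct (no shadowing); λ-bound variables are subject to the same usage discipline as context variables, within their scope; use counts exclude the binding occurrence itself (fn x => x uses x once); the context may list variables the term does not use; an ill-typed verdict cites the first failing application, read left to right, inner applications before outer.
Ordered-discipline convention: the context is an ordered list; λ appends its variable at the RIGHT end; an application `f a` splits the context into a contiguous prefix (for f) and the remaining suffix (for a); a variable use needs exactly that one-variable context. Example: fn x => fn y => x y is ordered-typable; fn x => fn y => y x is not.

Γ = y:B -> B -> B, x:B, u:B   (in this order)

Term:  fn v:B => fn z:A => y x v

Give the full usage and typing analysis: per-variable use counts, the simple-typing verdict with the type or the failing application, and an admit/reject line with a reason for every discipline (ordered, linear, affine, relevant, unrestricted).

counts: y=1, x=1, u=0, v [bound]=1, z [bound]=0
order of uses: y, x, v
typing: well-typed at B -> A -> B
ordered ✗ (u, z left unused)
linear ✗ (u, z left unused)
affine ✓ (none of y, x, u, v, z used more than once)
relevant ✗ (u, z left unused)
unrestricted ✓ (simply typable at B -> A -> B; W, C, E all held)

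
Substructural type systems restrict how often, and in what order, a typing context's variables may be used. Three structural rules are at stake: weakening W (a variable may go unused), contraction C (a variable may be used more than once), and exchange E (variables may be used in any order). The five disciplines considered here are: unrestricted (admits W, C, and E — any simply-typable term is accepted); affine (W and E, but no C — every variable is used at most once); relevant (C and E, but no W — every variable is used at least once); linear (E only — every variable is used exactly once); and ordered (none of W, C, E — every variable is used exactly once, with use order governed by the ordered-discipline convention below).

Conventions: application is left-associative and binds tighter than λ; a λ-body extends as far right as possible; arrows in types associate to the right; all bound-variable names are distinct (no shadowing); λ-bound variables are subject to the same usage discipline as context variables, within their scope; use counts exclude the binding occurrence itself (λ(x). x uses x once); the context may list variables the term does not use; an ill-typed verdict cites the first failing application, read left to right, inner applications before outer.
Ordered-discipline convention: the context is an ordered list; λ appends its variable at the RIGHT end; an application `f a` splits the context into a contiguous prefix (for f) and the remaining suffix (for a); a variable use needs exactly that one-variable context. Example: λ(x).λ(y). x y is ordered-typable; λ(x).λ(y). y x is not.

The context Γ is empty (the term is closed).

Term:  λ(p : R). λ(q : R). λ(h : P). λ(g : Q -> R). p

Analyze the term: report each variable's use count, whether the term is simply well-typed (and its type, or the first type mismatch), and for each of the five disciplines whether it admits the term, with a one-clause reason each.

usage: p [bound] ×1; q [bound] ×0; h [bound] ×0; g [bound] ×0
uses in reading order: p
typing: the term checks, with type R -> R -> P -> (Q -> R) -> R
ordered: ✗ — unused: q, h, g — weakening required
linear: ✗ — unused: q, h, g — weakening required
affine: ✓ — no duplicate uses among p, q, h, g
relevant: ✗ — unused: q, h, g — weakening required
unrestricted: ✓ — well-typed at R -> R -> P -> (Q -> R) -> R; no restrictions here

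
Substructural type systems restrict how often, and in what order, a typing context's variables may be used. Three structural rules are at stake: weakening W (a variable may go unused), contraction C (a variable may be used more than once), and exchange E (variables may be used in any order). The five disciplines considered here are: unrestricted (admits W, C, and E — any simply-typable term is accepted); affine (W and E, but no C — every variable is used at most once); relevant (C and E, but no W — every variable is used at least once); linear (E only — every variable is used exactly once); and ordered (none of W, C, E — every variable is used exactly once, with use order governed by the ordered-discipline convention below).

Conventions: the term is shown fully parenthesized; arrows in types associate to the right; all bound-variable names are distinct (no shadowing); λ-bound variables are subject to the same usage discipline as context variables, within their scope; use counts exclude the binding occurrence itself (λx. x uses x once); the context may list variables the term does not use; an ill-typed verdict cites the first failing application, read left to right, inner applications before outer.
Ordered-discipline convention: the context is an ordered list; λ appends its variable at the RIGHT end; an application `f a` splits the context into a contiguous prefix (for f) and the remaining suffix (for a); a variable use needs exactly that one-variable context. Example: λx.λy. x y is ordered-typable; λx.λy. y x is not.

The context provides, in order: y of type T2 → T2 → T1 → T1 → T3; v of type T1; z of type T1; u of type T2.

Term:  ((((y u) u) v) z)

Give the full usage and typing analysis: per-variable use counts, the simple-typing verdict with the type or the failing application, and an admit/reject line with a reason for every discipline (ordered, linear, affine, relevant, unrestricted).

counts: y: 1, v: 1, z: 1, u: 2
left-to-right use order: y, u, u, v, z
typing: well-typed at T3
ordered ✗ (needs contraction — u ×2)
linear ✗ (needs contraction — u ×2)
affine ✗ (needs contraction — u ×2)
relevant ✓ (y, v, z, u: all used, weakening unneeded)
unrestricted ✓ (typability at T3 is all that's needed)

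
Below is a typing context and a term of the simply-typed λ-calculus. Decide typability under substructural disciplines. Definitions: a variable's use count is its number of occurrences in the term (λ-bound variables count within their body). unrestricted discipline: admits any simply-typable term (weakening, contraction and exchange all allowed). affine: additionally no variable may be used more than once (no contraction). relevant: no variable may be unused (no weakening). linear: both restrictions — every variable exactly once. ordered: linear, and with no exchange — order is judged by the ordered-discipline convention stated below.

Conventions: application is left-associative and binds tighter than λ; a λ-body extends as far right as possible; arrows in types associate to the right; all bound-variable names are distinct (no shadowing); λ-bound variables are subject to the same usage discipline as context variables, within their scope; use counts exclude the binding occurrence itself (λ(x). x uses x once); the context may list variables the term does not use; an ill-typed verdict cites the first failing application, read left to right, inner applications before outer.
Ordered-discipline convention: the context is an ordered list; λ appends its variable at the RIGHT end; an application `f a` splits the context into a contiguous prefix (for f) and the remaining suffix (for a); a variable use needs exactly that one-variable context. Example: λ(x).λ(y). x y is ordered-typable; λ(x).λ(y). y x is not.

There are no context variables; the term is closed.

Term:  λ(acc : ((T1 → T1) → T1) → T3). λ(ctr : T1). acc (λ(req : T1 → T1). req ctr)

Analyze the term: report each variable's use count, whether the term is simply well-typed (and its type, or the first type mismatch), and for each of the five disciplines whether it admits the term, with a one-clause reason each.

counts: acc (λ-bound): 1×; ctr (λ-bound): 1×; req (λ-bound): 1×
order of uses: acc, req, ctr
typing: the term checks, with type (((T1 → T1) → T1) → T3) → T1 → T3
ordered: ✗, needs exchange: uses follow acc, req, ctr
linear: ✓, exactly-once usage across acc, ctr, req
affine: ✓, none of acc, ctr, req used more than once
relevant: ✓, at least one use each (acc, ctr, req)
unrestricted: ✓, simply typable at (((T1 → T1) → T1) → T3) → T1 → T3; W, C, E all held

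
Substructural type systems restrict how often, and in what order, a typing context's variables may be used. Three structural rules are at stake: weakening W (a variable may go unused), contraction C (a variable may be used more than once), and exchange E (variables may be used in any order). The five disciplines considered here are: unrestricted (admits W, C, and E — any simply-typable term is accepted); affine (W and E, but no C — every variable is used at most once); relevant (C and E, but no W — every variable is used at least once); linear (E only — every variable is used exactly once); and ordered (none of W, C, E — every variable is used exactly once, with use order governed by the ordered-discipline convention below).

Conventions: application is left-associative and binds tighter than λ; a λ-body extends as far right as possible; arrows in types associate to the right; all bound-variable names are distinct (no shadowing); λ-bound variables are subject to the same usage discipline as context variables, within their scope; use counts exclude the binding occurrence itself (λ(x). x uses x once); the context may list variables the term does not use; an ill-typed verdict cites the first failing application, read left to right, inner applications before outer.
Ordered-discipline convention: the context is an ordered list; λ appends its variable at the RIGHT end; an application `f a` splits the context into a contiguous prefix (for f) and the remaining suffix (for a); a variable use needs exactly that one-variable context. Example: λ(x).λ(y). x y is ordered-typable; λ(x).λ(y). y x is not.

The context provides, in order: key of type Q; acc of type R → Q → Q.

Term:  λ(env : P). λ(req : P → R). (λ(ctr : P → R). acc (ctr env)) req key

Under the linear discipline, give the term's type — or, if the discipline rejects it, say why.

term : P → (P → R) → Q
use counts: key: 1×; acc: 1×; env (bound): 1×; req (bound): 1×; ctr (bound): 1×
uses in reading order: acc, ctr, env, req, key
typing: the term checks, with type P → (P → R) → Q
across the five disciplines: ordered ✗; linear ✓; affine ✓; relevant ✓; unrestricted ✓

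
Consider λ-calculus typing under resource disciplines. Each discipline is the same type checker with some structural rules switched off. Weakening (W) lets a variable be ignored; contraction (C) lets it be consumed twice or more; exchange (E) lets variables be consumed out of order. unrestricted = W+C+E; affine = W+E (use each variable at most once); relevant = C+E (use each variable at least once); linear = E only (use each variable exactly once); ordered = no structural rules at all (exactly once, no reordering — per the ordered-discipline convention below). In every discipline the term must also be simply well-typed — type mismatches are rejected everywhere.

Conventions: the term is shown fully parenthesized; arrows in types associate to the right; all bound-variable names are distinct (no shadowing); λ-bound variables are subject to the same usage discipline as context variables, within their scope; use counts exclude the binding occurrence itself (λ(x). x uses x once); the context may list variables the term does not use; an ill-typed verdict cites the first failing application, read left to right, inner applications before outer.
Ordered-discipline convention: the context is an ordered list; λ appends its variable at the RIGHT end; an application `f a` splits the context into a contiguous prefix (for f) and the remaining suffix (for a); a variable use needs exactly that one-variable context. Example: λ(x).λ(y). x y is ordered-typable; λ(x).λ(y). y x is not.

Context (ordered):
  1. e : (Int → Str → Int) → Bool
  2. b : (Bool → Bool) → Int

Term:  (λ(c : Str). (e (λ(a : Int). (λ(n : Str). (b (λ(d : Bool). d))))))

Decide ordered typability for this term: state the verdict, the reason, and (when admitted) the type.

no — unused: c, a, n — weakening required
usage: e ×1, b ×1, c [bound] ×0, a [bound] ×0, n [bound] ×0, d [bound] ×1
left-to-right use order: e, b, d
typing: the term checks, with type Str → Bool
summary: ordered ✗ · linear ✗ · affine ✓ · relevant ✗ · unrestricted ✓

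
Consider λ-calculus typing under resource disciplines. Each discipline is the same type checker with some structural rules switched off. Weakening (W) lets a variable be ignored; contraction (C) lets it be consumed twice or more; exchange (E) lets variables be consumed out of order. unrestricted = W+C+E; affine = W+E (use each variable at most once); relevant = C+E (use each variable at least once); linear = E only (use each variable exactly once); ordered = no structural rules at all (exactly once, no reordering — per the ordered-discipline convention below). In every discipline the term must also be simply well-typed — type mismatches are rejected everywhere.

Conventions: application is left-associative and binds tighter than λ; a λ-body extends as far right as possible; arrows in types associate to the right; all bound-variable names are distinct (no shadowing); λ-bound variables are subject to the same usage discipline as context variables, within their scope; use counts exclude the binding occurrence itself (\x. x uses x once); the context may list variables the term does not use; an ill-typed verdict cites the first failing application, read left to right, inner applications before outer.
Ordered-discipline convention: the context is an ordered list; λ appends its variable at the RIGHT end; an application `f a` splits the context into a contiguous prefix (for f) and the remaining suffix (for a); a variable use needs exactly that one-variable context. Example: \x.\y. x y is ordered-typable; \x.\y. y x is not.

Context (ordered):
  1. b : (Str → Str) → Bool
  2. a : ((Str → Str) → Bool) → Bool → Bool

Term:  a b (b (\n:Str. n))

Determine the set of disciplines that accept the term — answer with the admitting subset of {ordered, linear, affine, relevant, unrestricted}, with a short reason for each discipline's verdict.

admitted in: relevant, unrestricted
use counts: b: 2, a: 1, n (bound): 1
uses in reading order: a, b, b, n
typing: ✓ — Bool
ordered: ✗, b ×2 used more than once (contraction)
linear: ✗, b ×2 used more than once (contraction)
affine: ✗, b ×2 used more than once (contraction)
relevant: ✓, b, a, n: all used, weakening unneeded
unrestricted: ✓, simply typable at Bool; W, C, E all held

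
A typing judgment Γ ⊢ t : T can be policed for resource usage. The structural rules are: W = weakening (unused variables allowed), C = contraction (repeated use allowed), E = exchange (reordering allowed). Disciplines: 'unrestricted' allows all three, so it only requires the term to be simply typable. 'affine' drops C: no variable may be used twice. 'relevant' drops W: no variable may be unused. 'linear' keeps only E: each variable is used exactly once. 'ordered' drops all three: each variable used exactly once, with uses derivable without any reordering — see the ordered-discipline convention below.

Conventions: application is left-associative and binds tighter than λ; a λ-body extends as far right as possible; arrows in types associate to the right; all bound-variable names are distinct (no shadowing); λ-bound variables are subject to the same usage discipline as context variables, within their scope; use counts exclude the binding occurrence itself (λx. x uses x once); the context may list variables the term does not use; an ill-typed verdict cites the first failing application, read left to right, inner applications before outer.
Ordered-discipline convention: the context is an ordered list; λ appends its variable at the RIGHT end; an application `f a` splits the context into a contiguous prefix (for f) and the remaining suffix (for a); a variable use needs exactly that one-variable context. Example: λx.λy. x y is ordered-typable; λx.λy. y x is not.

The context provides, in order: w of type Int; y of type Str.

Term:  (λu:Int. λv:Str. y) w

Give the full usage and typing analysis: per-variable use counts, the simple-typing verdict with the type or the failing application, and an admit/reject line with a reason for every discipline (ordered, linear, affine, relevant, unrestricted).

variable uses: w ×1, y ×1, u (λ-bound) ×0, v (λ-bound) ×0
order of uses: y, w
typing: well-typed at Str → Str
ordered: ✗ — needs weakening: u, v unused
linear: ✗ — needs weakening: u, v unused
affine: ✓ — w, y, u, v: no repeats, contraction unneeded
relevant: ✗ — needs weakening: u, v unused
unrestricted: ✓ — typability at Str → Str is all that's needed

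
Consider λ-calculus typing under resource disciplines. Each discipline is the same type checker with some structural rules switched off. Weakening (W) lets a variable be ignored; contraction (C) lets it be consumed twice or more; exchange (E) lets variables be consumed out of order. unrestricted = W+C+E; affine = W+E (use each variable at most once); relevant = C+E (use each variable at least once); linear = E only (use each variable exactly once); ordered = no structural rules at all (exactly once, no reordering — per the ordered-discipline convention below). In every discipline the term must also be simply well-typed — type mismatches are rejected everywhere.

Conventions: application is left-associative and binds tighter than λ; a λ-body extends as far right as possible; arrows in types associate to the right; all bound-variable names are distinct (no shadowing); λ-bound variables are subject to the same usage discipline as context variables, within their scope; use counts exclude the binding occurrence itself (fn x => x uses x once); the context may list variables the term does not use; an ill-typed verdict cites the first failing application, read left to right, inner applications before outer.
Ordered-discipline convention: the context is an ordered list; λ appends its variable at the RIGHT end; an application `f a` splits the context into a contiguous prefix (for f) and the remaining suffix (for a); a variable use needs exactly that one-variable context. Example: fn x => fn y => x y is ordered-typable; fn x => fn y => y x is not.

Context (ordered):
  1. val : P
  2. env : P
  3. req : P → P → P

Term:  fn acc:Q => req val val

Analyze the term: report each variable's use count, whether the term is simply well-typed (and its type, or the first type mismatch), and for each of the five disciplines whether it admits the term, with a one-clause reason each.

variable uses: val: 2×; env: 0×; req: 1×; acc (bound): 0×
left-to-right use order: req, val, val
typing: well-typed at Q → P
ordered ✗ (val ×2 used more than once (contraction); env, acc never used (weakening))
linear ✗ (val ×2 used more than once (contraction); env, acc never used (weakening))
affine ✗ (val ×2 used more than once (contraction))
relevant ✗ (env, acc never used (weakening))
unrestricted ✓ (well-typed at Q → P; no restrictions here)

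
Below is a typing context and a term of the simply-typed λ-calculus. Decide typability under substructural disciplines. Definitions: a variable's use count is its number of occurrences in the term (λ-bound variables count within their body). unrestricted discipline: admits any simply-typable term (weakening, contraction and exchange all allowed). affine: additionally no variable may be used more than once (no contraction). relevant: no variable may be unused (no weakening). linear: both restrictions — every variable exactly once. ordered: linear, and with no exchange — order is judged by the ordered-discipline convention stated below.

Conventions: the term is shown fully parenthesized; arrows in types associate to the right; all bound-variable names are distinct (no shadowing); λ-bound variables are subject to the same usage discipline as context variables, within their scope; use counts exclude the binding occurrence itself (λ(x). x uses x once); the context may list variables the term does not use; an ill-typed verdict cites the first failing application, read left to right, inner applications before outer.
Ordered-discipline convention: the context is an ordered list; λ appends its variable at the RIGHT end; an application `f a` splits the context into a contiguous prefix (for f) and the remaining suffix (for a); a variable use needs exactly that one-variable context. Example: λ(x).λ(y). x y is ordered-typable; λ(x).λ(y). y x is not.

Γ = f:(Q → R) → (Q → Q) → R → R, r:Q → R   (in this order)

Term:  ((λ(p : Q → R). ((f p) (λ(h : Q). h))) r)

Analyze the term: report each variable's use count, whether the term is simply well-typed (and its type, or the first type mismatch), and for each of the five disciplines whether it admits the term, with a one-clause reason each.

variable uses: f: 1×, r: 1×, p (λ-bound): 1×, h (λ-bound): 1×
order of uses: f, p, h, r
typing: well-typed — term : R → R
ordered: ✓ — f, r, p, h once each; derivable with no W/C/E
linear: ✓ — single use per variable (f, r, p, h)
affine: ✓ — none of f, r, p, h used more than once
relevant: ✓ — none of f, r, p, h goes unused
unrestricted: ✓ — typability at R → R is all that's needed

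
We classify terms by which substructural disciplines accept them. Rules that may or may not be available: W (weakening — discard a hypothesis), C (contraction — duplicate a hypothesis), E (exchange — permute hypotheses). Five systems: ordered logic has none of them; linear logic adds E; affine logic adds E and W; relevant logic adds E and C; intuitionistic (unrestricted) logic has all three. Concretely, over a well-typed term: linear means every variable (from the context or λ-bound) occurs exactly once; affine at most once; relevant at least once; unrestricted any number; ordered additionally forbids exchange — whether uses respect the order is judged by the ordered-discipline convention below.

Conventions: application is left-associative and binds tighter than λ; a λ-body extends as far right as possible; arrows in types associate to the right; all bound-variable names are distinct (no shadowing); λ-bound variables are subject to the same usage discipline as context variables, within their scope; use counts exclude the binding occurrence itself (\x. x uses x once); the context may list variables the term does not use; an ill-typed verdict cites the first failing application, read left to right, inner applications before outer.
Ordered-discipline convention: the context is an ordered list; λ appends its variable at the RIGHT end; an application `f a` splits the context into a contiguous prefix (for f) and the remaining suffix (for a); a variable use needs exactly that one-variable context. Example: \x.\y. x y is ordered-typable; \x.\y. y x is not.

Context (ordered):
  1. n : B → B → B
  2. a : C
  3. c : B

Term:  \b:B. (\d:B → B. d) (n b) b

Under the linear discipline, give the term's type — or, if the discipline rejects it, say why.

not well-typed under linear — needs contraction — b ×2; a, c never used (weakening)
variable uses: n: 1×; a: 0×; c: 0×; b (λ-bound): 2×; d (λ-bound): 1×
left-to-right use order: d, n, b, b
typing: well-typed at B → B
across the five disciplines: ordered ✗ · linear ✗ · affine ✗ · relevant ✗ · unrestricted ✓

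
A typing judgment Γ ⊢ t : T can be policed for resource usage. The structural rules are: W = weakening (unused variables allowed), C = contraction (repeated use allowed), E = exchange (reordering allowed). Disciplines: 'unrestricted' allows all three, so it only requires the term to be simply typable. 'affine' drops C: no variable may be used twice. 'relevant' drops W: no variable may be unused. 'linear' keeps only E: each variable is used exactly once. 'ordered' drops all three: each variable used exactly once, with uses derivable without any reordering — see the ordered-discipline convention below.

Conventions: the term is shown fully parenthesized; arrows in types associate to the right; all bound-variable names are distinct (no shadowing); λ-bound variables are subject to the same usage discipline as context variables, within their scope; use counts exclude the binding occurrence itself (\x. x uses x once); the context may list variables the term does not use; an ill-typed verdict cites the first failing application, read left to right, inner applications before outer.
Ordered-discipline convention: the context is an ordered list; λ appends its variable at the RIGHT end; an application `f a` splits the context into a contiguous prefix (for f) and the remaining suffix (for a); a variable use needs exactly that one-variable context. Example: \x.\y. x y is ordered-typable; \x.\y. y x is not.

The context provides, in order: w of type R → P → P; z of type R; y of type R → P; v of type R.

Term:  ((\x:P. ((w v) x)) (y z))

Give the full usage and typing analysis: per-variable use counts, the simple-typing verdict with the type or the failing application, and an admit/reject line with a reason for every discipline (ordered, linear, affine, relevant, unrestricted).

use counts: w ×1; z ×1; y ×1; v ×1; x (bound) ×1
use order (left to right): w, v, x, y, z
typing: well-typed — term : P
ordered: ✗ — no ordered split (uses run w, v, x, y, z)
linear: ✓ — each of w, z, y, v, x used exactly once
affine: ✓ — at most one use each (w, z, y, v, x)
relevant: ✓ — w, z, y, v, x: all used, weakening unneeded
unrestricted: ✓ — typability at P is all that's needed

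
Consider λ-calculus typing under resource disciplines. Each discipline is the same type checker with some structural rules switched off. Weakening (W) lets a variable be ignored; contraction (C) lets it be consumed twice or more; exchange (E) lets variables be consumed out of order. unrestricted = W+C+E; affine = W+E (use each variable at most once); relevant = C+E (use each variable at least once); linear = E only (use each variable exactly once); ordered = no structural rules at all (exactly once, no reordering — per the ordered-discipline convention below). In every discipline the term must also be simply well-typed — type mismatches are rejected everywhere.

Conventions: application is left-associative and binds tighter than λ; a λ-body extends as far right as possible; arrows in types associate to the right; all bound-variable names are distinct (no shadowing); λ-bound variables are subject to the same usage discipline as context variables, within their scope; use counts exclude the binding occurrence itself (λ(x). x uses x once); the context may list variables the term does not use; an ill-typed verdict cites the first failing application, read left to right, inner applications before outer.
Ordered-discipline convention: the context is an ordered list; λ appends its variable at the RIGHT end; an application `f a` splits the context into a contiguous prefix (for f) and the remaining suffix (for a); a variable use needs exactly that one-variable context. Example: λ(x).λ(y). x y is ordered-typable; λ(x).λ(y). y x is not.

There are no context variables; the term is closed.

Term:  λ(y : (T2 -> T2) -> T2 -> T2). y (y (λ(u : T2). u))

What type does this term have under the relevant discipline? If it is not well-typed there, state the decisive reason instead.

term : ((T2 -> T2) -> T2 -> T2) -> T2 -> T2
variable uses: y (λ-bound) ×2, u (λ-bound) ×1
uses in reading order: y, y, u
typing: the term checks, with type ((T2 -> T2) -> T2 -> T2) -> T2 -> T2
per-discipline verdicts: ordered ✗; linear ✗; affine ✗; relevant ✓; unrestricted ✓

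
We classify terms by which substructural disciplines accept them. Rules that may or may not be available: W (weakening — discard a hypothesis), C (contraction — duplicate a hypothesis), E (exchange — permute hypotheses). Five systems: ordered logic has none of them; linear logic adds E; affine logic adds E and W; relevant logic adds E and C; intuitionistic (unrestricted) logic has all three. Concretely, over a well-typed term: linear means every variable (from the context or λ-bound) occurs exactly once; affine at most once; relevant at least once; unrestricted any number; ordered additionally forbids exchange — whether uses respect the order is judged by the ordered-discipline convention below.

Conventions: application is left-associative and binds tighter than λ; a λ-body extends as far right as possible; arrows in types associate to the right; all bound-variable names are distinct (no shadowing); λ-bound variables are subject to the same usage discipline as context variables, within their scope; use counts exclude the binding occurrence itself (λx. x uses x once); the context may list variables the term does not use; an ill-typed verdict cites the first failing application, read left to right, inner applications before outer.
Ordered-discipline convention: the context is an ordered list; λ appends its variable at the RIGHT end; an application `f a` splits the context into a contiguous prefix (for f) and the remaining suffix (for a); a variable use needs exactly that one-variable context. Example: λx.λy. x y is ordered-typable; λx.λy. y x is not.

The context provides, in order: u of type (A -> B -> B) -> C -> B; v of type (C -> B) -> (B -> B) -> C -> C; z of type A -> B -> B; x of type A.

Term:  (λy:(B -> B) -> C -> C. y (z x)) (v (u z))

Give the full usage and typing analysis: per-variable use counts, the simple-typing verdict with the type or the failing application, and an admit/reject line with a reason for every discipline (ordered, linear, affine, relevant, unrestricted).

usage: u=1; v=1; z=2; x=1; y (λ-bound)=1
order of uses: y, z, x, v, u, z
typing: the term checks, with type C -> C
ordered: ✗ — repeated use of z ×2
linear: ✗ — repeated use of z ×2
affine: ✗ — repeated use of z ×2
relevant: ✓ — u, v, z, x, y: all used, weakening unneeded
unrestricted: ✓ — type-checks (C -> C) and nothing is barred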